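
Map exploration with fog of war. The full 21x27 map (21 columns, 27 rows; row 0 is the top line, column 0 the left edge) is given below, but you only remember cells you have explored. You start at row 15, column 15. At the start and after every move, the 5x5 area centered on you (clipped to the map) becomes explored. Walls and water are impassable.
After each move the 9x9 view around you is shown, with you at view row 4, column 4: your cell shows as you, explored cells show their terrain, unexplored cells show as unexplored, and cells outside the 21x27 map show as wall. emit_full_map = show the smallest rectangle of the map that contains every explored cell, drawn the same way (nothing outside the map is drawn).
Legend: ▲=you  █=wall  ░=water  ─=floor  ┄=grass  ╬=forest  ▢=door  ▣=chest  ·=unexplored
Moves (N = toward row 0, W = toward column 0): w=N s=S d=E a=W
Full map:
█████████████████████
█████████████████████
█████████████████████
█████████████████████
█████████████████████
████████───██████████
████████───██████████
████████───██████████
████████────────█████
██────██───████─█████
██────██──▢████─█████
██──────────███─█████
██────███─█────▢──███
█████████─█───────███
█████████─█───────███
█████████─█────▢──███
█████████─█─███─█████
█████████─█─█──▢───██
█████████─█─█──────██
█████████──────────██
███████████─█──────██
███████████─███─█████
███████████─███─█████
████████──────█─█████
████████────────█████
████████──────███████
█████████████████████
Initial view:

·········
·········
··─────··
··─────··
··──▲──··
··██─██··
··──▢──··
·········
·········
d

·········
·········
·─────█··
·─────█··
·──▢▲─█··
·██─███··
·──▢───··
·········
·········

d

········█
········█
─────██·█
─────██·█
──▢─▲██·█
██─████·█
──▢───█·█
········█
········█

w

········█
········█
··▢──██·█
─────██·█
────▲██·█
──▢──██·█
██─████·█
──▢───█·█
········█

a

·········
·········
··─▢──██·
·─────██·
·───▲─██·
·──▢──██·
·██─████·
·──▢───█·
·········

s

·········
··─▢──██·
·─────██·
·─────██·
·──▢▲─██·
·██─████·
·──▢───█·
·········
·········

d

········█
·─▢──██·█
─────██·█
─────██·█
──▢─▲██·█
██─████·█
──▢───█·█
········█
········█

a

·········
··─▢──██·
·─────██·
·─────██·
·──▢▲─██·
·██─████·
·──▢───█·
·········
·········

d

········█
·─▢──██·█
─────██·█
─────██·█
──▢─▲██·█
██─████·█
──▢───█·█
········█
········█


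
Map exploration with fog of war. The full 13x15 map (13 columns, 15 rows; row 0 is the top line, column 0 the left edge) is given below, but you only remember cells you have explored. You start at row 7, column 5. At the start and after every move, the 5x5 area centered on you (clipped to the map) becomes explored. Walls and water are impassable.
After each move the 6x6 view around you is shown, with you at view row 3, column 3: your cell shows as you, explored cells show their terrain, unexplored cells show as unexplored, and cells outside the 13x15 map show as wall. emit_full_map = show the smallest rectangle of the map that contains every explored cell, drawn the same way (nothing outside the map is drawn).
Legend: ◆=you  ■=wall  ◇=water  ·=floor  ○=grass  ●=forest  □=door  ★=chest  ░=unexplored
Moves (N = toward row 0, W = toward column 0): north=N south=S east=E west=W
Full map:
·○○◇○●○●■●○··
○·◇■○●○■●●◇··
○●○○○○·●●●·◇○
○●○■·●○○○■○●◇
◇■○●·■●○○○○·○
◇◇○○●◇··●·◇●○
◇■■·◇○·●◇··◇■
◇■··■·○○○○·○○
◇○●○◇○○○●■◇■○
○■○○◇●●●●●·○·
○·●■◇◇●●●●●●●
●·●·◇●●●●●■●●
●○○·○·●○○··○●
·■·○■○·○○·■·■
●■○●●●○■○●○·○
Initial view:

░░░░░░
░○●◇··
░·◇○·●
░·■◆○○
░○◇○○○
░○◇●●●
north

░░░░░░
░●·■●○
░○●◇··
░·◇◆·●
░·■·○○
░○◇○○○

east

░░░░░░
●·■●○○
○●◇··●
·◇○◆●◇
·■·○○○
○◇○○○●

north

░░░░░░
░·●○○○
●·■●○○
○●◇◆·●
·◇○·●◇
·■·○○○

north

░░░░░░
░○○·●●
░·●○○○
●·■◆○○
○●◇··●
·◇○·●◇

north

░░░░░░
░○●○■●
░○○·●●
░·●◆○○
●·■●○○
○●◇··●

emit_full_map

░○●○■●
░○○·●●
░·●◆○○
●·■●○○
○●◇··●
·◇○·●◇
·■·○○○
○◇○○○●
○◇●●●░

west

░░░░░░
░■○●○■
░○○○·●
░■·◆○○
░●·■●○
░○●◇··

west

░░░░░░
░◇■○●○
░○○○○·
░○■◆●○
░○●·■●
░○○●◇·

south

░◇■○●○
░○○○○·
░○■·●○
░○●◆■●
░○○●◇·
░■·◇○·

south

░○○○○·
░○■·●○
░○●·■●
░○○◆◇·
░■·◇○·
░··■·○

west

░░○○○○
░●○■·●
░■○●·■
░◇○◆●◇
░■■·◇○
░■··■·

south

░●○■·●
░■○●·■
░◇○○●◇
░■■◆◇○
░■··■·
░○●○◇○

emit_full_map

░◇■○●○■●
░○○○○·●●
●○■·●○○○
■○●·■●○○
◇○○●◇··●
■■◆◇○·●◇
■··■·○○○
○●○◇○○○●
░░○◇●●●░


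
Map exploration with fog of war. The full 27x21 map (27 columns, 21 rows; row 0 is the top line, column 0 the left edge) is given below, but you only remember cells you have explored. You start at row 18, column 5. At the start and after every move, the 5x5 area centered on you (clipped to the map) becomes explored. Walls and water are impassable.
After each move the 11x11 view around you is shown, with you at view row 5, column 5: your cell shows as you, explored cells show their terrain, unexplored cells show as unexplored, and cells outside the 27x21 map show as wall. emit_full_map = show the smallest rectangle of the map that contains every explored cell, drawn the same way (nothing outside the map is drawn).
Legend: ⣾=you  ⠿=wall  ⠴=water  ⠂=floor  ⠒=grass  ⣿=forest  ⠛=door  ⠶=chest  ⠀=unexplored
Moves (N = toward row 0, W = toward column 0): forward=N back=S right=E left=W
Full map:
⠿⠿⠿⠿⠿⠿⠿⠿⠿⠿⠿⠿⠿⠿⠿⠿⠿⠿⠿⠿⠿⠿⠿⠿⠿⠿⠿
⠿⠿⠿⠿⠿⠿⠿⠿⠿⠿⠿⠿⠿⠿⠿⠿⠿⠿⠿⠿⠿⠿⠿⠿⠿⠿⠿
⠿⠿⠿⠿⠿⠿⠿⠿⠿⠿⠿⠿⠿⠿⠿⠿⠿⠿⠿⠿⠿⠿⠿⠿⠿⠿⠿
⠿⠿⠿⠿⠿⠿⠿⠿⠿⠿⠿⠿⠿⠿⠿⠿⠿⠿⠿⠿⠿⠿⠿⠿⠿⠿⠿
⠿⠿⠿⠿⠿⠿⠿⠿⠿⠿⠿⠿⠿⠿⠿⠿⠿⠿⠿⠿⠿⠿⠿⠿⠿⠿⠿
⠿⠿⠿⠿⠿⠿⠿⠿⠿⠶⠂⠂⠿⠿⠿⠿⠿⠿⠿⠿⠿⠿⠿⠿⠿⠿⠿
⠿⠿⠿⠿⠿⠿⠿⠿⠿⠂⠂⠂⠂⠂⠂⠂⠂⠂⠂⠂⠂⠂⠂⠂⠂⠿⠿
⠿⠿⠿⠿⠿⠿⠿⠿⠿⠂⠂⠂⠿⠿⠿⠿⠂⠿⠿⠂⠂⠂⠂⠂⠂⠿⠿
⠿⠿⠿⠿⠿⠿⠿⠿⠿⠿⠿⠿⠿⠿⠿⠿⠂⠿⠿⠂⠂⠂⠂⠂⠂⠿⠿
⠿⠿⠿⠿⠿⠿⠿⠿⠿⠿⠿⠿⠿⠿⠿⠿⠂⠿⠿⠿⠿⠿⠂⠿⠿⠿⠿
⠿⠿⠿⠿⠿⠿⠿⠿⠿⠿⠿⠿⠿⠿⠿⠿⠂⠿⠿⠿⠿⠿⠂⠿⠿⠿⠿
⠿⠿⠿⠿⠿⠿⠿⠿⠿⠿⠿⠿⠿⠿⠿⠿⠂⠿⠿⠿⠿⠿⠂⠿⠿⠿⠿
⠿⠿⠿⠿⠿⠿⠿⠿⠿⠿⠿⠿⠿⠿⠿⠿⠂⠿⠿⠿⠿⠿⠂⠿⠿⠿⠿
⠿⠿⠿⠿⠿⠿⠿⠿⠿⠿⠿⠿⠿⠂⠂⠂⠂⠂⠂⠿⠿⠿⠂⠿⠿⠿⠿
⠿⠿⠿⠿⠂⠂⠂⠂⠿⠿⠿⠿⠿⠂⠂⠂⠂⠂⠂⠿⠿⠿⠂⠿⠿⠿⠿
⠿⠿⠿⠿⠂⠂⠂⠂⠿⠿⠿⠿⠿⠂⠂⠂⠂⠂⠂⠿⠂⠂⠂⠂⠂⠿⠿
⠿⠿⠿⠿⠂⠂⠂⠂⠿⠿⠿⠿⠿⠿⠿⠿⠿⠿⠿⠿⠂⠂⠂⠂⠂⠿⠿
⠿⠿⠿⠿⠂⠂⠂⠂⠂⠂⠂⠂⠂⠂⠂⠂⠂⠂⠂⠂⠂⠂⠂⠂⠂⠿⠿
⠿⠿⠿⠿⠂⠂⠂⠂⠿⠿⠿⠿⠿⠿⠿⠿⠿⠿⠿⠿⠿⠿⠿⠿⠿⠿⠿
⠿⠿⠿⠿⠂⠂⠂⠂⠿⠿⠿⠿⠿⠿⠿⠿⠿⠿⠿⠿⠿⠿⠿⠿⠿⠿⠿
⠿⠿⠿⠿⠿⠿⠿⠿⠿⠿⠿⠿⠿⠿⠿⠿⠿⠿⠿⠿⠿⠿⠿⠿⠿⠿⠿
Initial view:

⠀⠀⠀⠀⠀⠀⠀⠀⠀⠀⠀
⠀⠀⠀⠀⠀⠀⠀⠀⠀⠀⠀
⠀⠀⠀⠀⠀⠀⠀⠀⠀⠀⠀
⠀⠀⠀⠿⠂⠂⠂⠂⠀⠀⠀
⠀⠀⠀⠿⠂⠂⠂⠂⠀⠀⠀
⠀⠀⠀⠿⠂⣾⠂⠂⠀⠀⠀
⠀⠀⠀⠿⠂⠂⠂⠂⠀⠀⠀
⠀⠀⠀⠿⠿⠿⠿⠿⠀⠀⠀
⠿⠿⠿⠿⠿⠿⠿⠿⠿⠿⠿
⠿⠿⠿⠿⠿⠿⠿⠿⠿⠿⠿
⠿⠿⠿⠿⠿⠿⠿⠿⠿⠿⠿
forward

⠀⠀⠀⠀⠀⠀⠀⠀⠀⠀⠀
⠀⠀⠀⠀⠀⠀⠀⠀⠀⠀⠀
⠀⠀⠀⠀⠀⠀⠀⠀⠀⠀⠀
⠀⠀⠀⠿⠂⠂⠂⠂⠀⠀⠀
⠀⠀⠀⠿⠂⠂⠂⠂⠀⠀⠀
⠀⠀⠀⠿⠂⣾⠂⠂⠀⠀⠀
⠀⠀⠀⠿⠂⠂⠂⠂⠀⠀⠀
⠀⠀⠀⠿⠂⠂⠂⠂⠀⠀⠀
⠀⠀⠀⠿⠿⠿⠿⠿⠀⠀⠀
⠿⠿⠿⠿⠿⠿⠿⠿⠿⠿⠿
⠿⠿⠿⠿⠿⠿⠿⠿⠿⠿⠿

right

⠀⠀⠀⠀⠀⠀⠀⠀⠀⠀⠀
⠀⠀⠀⠀⠀⠀⠀⠀⠀⠀⠀
⠀⠀⠀⠀⠀⠀⠀⠀⠀⠀⠀
⠀⠀⠿⠂⠂⠂⠂⠿⠀⠀⠀
⠀⠀⠿⠂⠂⠂⠂⠿⠀⠀⠀
⠀⠀⠿⠂⠂⣾⠂⠂⠀⠀⠀
⠀⠀⠿⠂⠂⠂⠂⠿⠀⠀⠀
⠀⠀⠿⠂⠂⠂⠂⠿⠀⠀⠀
⠀⠀⠿⠿⠿⠿⠿⠀⠀⠀⠀
⠿⠿⠿⠿⠿⠿⠿⠿⠿⠿⠿
⠿⠿⠿⠿⠿⠿⠿⠿⠿⠿⠿

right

⠀⠀⠀⠀⠀⠀⠀⠀⠀⠀⠀
⠀⠀⠀⠀⠀⠀⠀⠀⠀⠀⠀
⠀⠀⠀⠀⠀⠀⠀⠀⠀⠀⠀
⠀⠿⠂⠂⠂⠂⠿⠿⠀⠀⠀
⠀⠿⠂⠂⠂⠂⠿⠿⠀⠀⠀
⠀⠿⠂⠂⠂⣾⠂⠂⠀⠀⠀
⠀⠿⠂⠂⠂⠂⠿⠿⠀⠀⠀
⠀⠿⠂⠂⠂⠂⠿⠿⠀⠀⠀
⠀⠿⠿⠿⠿⠿⠀⠀⠀⠀⠀
⠿⠿⠿⠿⠿⠿⠿⠿⠿⠿⠿
⠿⠿⠿⠿⠿⠿⠿⠿⠿⠿⠿

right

⠀⠀⠀⠀⠀⠀⠀⠀⠀⠀⠀
⠀⠀⠀⠀⠀⠀⠀⠀⠀⠀⠀
⠀⠀⠀⠀⠀⠀⠀⠀⠀⠀⠀
⠿⠂⠂⠂⠂⠿⠿⠿⠀⠀⠀
⠿⠂⠂⠂⠂⠿⠿⠿⠀⠀⠀
⠿⠂⠂⠂⠂⣾⠂⠂⠀⠀⠀
⠿⠂⠂⠂⠂⠿⠿⠿⠀⠀⠀
⠿⠂⠂⠂⠂⠿⠿⠿⠀⠀⠀
⠿⠿⠿⠿⠿⠀⠀⠀⠀⠀⠀
⠿⠿⠿⠿⠿⠿⠿⠿⠿⠿⠿
⠿⠿⠿⠿⠿⠿⠿⠿⠿⠿⠿

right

⠀⠀⠀⠀⠀⠀⠀⠀⠀⠀⠀
⠀⠀⠀⠀⠀⠀⠀⠀⠀⠀⠀
⠀⠀⠀⠀⠀⠀⠀⠀⠀⠀⠀
⠂⠂⠂⠂⠿⠿⠿⠿⠀⠀⠀
⠂⠂⠂⠂⠿⠿⠿⠿⠀⠀⠀
⠂⠂⠂⠂⠂⣾⠂⠂⠀⠀⠀
⠂⠂⠂⠂⠿⠿⠿⠿⠀⠀⠀
⠂⠂⠂⠂⠿⠿⠿⠿⠀⠀⠀
⠿⠿⠿⠿⠀⠀⠀⠀⠀⠀⠀
⠿⠿⠿⠿⠿⠿⠿⠿⠿⠿⠿
⠿⠿⠿⠿⠿⠿⠿⠿⠿⠿⠿

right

⠀⠀⠀⠀⠀⠀⠀⠀⠀⠀⠀
⠀⠀⠀⠀⠀⠀⠀⠀⠀⠀⠀
⠀⠀⠀⠀⠀⠀⠀⠀⠀⠀⠀
⠂⠂⠂⠿⠿⠿⠿⠿⠀⠀⠀
⠂⠂⠂⠿⠿⠿⠿⠿⠀⠀⠀
⠂⠂⠂⠂⠂⣾⠂⠂⠀⠀⠀
⠂⠂⠂⠿⠿⠿⠿⠿⠀⠀⠀
⠂⠂⠂⠿⠿⠿⠿⠿⠀⠀⠀
⠿⠿⠿⠀⠀⠀⠀⠀⠀⠀⠀
⠿⠿⠿⠿⠿⠿⠿⠿⠿⠿⠿
⠿⠿⠿⠿⠿⠿⠿⠿⠿⠿⠿

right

⠀⠀⠀⠀⠀⠀⠀⠀⠀⠀⠀
⠀⠀⠀⠀⠀⠀⠀⠀⠀⠀⠀
⠀⠀⠀⠀⠀⠀⠀⠀⠀⠀⠀
⠂⠂⠿⠿⠿⠿⠿⠂⠀⠀⠀
⠂⠂⠿⠿⠿⠿⠿⠿⠀⠀⠀
⠂⠂⠂⠂⠂⣾⠂⠂⠀⠀⠀
⠂⠂⠿⠿⠿⠿⠿⠿⠀⠀⠀
⠂⠂⠿⠿⠿⠿⠿⠿⠀⠀⠀
⠿⠿⠀⠀⠀⠀⠀⠀⠀⠀⠀
⠿⠿⠿⠿⠿⠿⠿⠿⠿⠿⠿
⠿⠿⠿⠿⠿⠿⠿⠿⠿⠿⠿

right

⠀⠀⠀⠀⠀⠀⠀⠀⠀⠀⠀
⠀⠀⠀⠀⠀⠀⠀⠀⠀⠀⠀
⠀⠀⠀⠀⠀⠀⠀⠀⠀⠀⠀
⠂⠿⠿⠿⠿⠿⠂⠂⠀⠀⠀
⠂⠿⠿⠿⠿⠿⠿⠿⠀⠀⠀
⠂⠂⠂⠂⠂⣾⠂⠂⠀⠀⠀
⠂⠿⠿⠿⠿⠿⠿⠿⠀⠀⠀
⠂⠿⠿⠿⠿⠿⠿⠿⠀⠀⠀
⠿⠀⠀⠀⠀⠀⠀⠀⠀⠀⠀
⠿⠿⠿⠿⠿⠿⠿⠿⠿⠿⠿
⠿⠿⠿⠿⠿⠿⠿⠿⠿⠿⠿

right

⠀⠀⠀⠀⠀⠀⠀⠀⠀⠀⠀
⠀⠀⠀⠀⠀⠀⠀⠀⠀⠀⠀
⠀⠀⠀⠀⠀⠀⠀⠀⠀⠀⠀
⠿⠿⠿⠿⠿⠂⠂⠂⠀⠀⠀
⠿⠿⠿⠿⠿⠿⠿⠿⠀⠀⠀
⠂⠂⠂⠂⠂⣾⠂⠂⠀⠀⠀
⠿⠿⠿⠿⠿⠿⠿⠿⠀⠀⠀
⠿⠿⠿⠿⠿⠿⠿⠿⠀⠀⠀
⠀⠀⠀⠀⠀⠀⠀⠀⠀⠀⠀
⠿⠿⠿⠿⠿⠿⠿⠿⠿⠿⠿
⠿⠿⠿⠿⠿⠿⠿⠿⠿⠿⠿

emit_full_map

⠿⠂⠂⠂⠂⠿⠿⠿⠿⠿⠂⠂⠂
⠿⠂⠂⠂⠂⠿⠿⠿⠿⠿⠿⠿⠿
⠿⠂⠂⠂⠂⠂⠂⠂⠂⠂⣾⠂⠂
⠿⠂⠂⠂⠂⠿⠿⠿⠿⠿⠿⠿⠿
⠿⠂⠂⠂⠂⠿⠿⠿⠿⠿⠿⠿⠿
⠿⠿⠿⠿⠿⠀⠀⠀⠀⠀⠀⠀⠀

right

⠀⠀⠀⠀⠀⠀⠀⠀⠀⠀⠀
⠀⠀⠀⠀⠀⠀⠀⠀⠀⠀⠀
⠀⠀⠀⠀⠀⠀⠀⠀⠀⠀⠀
⠿⠿⠿⠿⠂⠂⠂⠂⠀⠀⠀
⠿⠿⠿⠿⠿⠿⠿⠿⠀⠀⠀
⠂⠂⠂⠂⠂⣾⠂⠂⠀⠀⠀
⠿⠿⠿⠿⠿⠿⠿⠿⠀⠀⠀
⠿⠿⠿⠿⠿⠿⠿⠿⠀⠀⠀
⠀⠀⠀⠀⠀⠀⠀⠀⠀⠀⠀
⠿⠿⠿⠿⠿⠿⠿⠿⠿⠿⠿
⠿⠿⠿⠿⠿⠿⠿⠿⠿⠿⠿

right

⠀⠀⠀⠀⠀⠀⠀⠀⠀⠀⠀
⠀⠀⠀⠀⠀⠀⠀⠀⠀⠀⠀
⠀⠀⠀⠀⠀⠀⠀⠀⠀⠀⠀
⠿⠿⠿⠂⠂⠂⠂⠂⠀⠀⠀
⠿⠿⠿⠿⠿⠿⠿⠿⠀⠀⠀
⠂⠂⠂⠂⠂⣾⠂⠂⠀⠀⠀
⠿⠿⠿⠿⠿⠿⠿⠿⠀⠀⠀
⠿⠿⠿⠿⠿⠿⠿⠿⠀⠀⠀
⠀⠀⠀⠀⠀⠀⠀⠀⠀⠀⠀
⠿⠿⠿⠿⠿⠿⠿⠿⠿⠿⠿
⠿⠿⠿⠿⠿⠿⠿⠿⠿⠿⠿

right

⠀⠀⠀⠀⠀⠀⠀⠀⠀⠀⠀
⠀⠀⠀⠀⠀⠀⠀⠀⠀⠀⠀
⠀⠀⠀⠀⠀⠀⠀⠀⠀⠀⠀
⠿⠿⠂⠂⠂⠂⠂⠂⠀⠀⠀
⠿⠿⠿⠿⠿⠿⠿⠿⠀⠀⠀
⠂⠂⠂⠂⠂⣾⠂⠂⠀⠀⠀
⠿⠿⠿⠿⠿⠿⠿⠿⠀⠀⠀
⠿⠿⠿⠿⠿⠿⠿⠿⠀⠀⠀
⠀⠀⠀⠀⠀⠀⠀⠀⠀⠀⠀
⠿⠿⠿⠿⠿⠿⠿⠿⠿⠿⠿
⠿⠿⠿⠿⠿⠿⠿⠿⠿⠿⠿

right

⠀⠀⠀⠀⠀⠀⠀⠀⠀⠀⠀
⠀⠀⠀⠀⠀⠀⠀⠀⠀⠀⠀
⠀⠀⠀⠀⠀⠀⠀⠀⠀⠀⠀
⠿⠂⠂⠂⠂⠂⠂⠿⠀⠀⠀
⠿⠿⠿⠿⠿⠿⠿⠿⠀⠀⠀
⠂⠂⠂⠂⠂⣾⠂⠂⠀⠀⠀
⠿⠿⠿⠿⠿⠿⠿⠿⠀⠀⠀
⠿⠿⠿⠿⠿⠿⠿⠿⠀⠀⠀
⠀⠀⠀⠀⠀⠀⠀⠀⠀⠀⠀
⠿⠿⠿⠿⠿⠿⠿⠿⠿⠿⠿
⠿⠿⠿⠿⠿⠿⠿⠿⠿⠿⠿

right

⠀⠀⠀⠀⠀⠀⠀⠀⠀⠀⠀
⠀⠀⠀⠀⠀⠀⠀⠀⠀⠀⠀
⠀⠀⠀⠀⠀⠀⠀⠀⠀⠀⠀
⠂⠂⠂⠂⠂⠂⠿⠂⠀⠀⠀
⠿⠿⠿⠿⠿⠿⠿⠂⠀⠀⠀
⠂⠂⠂⠂⠂⣾⠂⠂⠀⠀⠀
⠿⠿⠿⠿⠿⠿⠿⠿⠀⠀⠀
⠿⠿⠿⠿⠿⠿⠿⠿⠀⠀⠀
⠀⠀⠀⠀⠀⠀⠀⠀⠀⠀⠀
⠿⠿⠿⠿⠿⠿⠿⠿⠿⠿⠿
⠿⠿⠿⠿⠿⠿⠿⠿⠿⠿⠿

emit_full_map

⠿⠂⠂⠂⠂⠿⠿⠿⠿⠿⠂⠂⠂⠂⠂⠂⠿⠂
⠿⠂⠂⠂⠂⠿⠿⠿⠿⠿⠿⠿⠿⠿⠿⠿⠿⠂
⠿⠂⠂⠂⠂⠂⠂⠂⠂⠂⠂⠂⠂⠂⠂⣾⠂⠂
⠿⠂⠂⠂⠂⠿⠿⠿⠿⠿⠿⠿⠿⠿⠿⠿⠿⠿
⠿⠂⠂⠂⠂⠿⠿⠿⠿⠿⠿⠿⠿⠿⠿⠿⠿⠿
⠿⠿⠿⠿⠿⠀⠀⠀⠀⠀⠀⠀⠀⠀⠀⠀⠀⠀

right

⠀⠀⠀⠀⠀⠀⠀⠀⠀⠀⠀
⠀⠀⠀⠀⠀⠀⠀⠀⠀⠀⠀
⠀⠀⠀⠀⠀⠀⠀⠀⠀⠀⠀
⠂⠂⠂⠂⠂⠿⠂⠂⠀⠀⠀
⠿⠿⠿⠿⠿⠿⠂⠂⠀⠀⠀
⠂⠂⠂⠂⠂⣾⠂⠂⠀⠀⠀
⠿⠿⠿⠿⠿⠿⠿⠿⠀⠀⠀
⠿⠿⠿⠿⠿⠿⠿⠿⠀⠀⠀
⠀⠀⠀⠀⠀⠀⠀⠀⠀⠀⠀
⠿⠿⠿⠿⠿⠿⠿⠿⠿⠿⠿
⠿⠿⠿⠿⠿⠿⠿⠿⠿⠿⠿

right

⠀⠀⠀⠀⠀⠀⠀⠀⠀⠀⠀
⠀⠀⠀⠀⠀⠀⠀⠀⠀⠀⠀
⠀⠀⠀⠀⠀⠀⠀⠀⠀⠀⠀
⠂⠂⠂⠂⠿⠂⠂⠂⠀⠀⠀
⠿⠿⠿⠿⠿⠂⠂⠂⠀⠀⠀
⠂⠂⠂⠂⠂⣾⠂⠂⠀⠀⠀
⠿⠿⠿⠿⠿⠿⠿⠿⠀⠀⠀
⠿⠿⠿⠿⠿⠿⠿⠿⠀⠀⠀
⠀⠀⠀⠀⠀⠀⠀⠀⠀⠀⠀
⠿⠿⠿⠿⠿⠿⠿⠿⠿⠿⠿
⠿⠿⠿⠿⠿⠿⠿⠿⠿⠿⠿

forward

⠀⠀⠀⠀⠀⠀⠀⠀⠀⠀⠀
⠀⠀⠀⠀⠀⠀⠀⠀⠀⠀⠀
⠀⠀⠀⠀⠀⠀⠀⠀⠀⠀⠀
⠀⠀⠀⠂⠿⠿⠿⠂⠀⠀⠀
⠂⠂⠂⠂⠿⠂⠂⠂⠀⠀⠀
⠿⠿⠿⠿⠿⣾⠂⠂⠀⠀⠀
⠂⠂⠂⠂⠂⠂⠂⠂⠀⠀⠀
⠿⠿⠿⠿⠿⠿⠿⠿⠀⠀⠀
⠿⠿⠿⠿⠿⠿⠿⠿⠀⠀⠀
⠀⠀⠀⠀⠀⠀⠀⠀⠀⠀⠀
⠿⠿⠿⠿⠿⠿⠿⠿⠿⠿⠿

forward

⠀⠀⠀⠀⠀⠀⠀⠀⠀⠀⠀
⠀⠀⠀⠀⠀⠀⠀⠀⠀⠀⠀
⠀⠀⠀⠀⠀⠀⠀⠀⠀⠀⠀
⠀⠀⠀⠂⠿⠿⠿⠂⠀⠀⠀
⠀⠀⠀⠂⠿⠿⠿⠂⠀⠀⠀
⠂⠂⠂⠂⠿⣾⠂⠂⠀⠀⠀
⠿⠿⠿⠿⠿⠂⠂⠂⠀⠀⠀
⠂⠂⠂⠂⠂⠂⠂⠂⠀⠀⠀
⠿⠿⠿⠿⠿⠿⠿⠿⠀⠀⠀
⠿⠿⠿⠿⠿⠿⠿⠿⠀⠀⠀
⠀⠀⠀⠀⠀⠀⠀⠀⠀⠀⠀

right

⠀⠀⠀⠀⠀⠀⠀⠀⠀⠀⠀
⠀⠀⠀⠀⠀⠀⠀⠀⠀⠀⠀
⠀⠀⠀⠀⠀⠀⠀⠀⠀⠀⠀
⠀⠀⠂⠿⠿⠿⠂⠿⠀⠀⠀
⠀⠀⠂⠿⠿⠿⠂⠿⠀⠀⠀
⠂⠂⠂⠿⠂⣾⠂⠂⠀⠀⠀
⠿⠿⠿⠿⠂⠂⠂⠂⠀⠀⠀
⠂⠂⠂⠂⠂⠂⠂⠂⠀⠀⠀
⠿⠿⠿⠿⠿⠿⠿⠀⠀⠀⠀
⠿⠿⠿⠿⠿⠿⠿⠀⠀⠀⠀
⠀⠀⠀⠀⠀⠀⠀⠀⠀⠀⠀

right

⠀⠀⠀⠀⠀⠀⠀⠀⠀⠀⠿
⠀⠀⠀⠀⠀⠀⠀⠀⠀⠀⠿
⠀⠀⠀⠀⠀⠀⠀⠀⠀⠀⠿
⠀⠂⠿⠿⠿⠂⠿⠿⠀⠀⠿
⠀⠂⠿⠿⠿⠂⠿⠿⠀⠀⠿
⠂⠂⠿⠂⠂⣾⠂⠂⠀⠀⠿
⠿⠿⠿⠂⠂⠂⠂⠂⠀⠀⠿
⠂⠂⠂⠂⠂⠂⠂⠂⠀⠀⠿
⠿⠿⠿⠿⠿⠿⠀⠀⠀⠀⠿
⠿⠿⠿⠿⠿⠿⠀⠀⠀⠀⠿
⠀⠀⠀⠀⠀⠀⠀⠀⠀⠀⠿

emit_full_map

⠀⠀⠀⠀⠀⠀⠀⠀⠀⠀⠀⠀⠀⠀⠀⠂⠿⠿⠿⠂⠿⠿
⠀⠀⠀⠀⠀⠀⠀⠀⠀⠀⠀⠀⠀⠀⠀⠂⠿⠿⠿⠂⠿⠿
⠿⠂⠂⠂⠂⠿⠿⠿⠿⠿⠂⠂⠂⠂⠂⠂⠿⠂⠂⣾⠂⠂
⠿⠂⠂⠂⠂⠿⠿⠿⠿⠿⠿⠿⠿⠿⠿⠿⠿⠂⠂⠂⠂⠂
⠿⠂⠂⠂⠂⠂⠂⠂⠂⠂⠂⠂⠂⠂⠂⠂⠂⠂⠂⠂⠂⠂
⠿⠂⠂⠂⠂⠿⠿⠿⠿⠿⠿⠿⠿⠿⠿⠿⠿⠿⠿⠿⠀⠀
⠿⠂⠂⠂⠂⠿⠿⠿⠿⠿⠿⠿⠿⠿⠿⠿⠿⠿⠿⠿⠀⠀
⠿⠿⠿⠿⠿⠀⠀⠀⠀⠀⠀⠀⠀⠀⠀⠀⠀⠀⠀⠀⠀⠀

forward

⠀⠀⠀⠀⠀⠀⠀⠀⠀⠀⠿
⠀⠀⠀⠀⠀⠀⠀⠀⠀⠀⠿
⠀⠀⠀⠀⠀⠀⠀⠀⠀⠀⠿
⠀⠀⠀⠿⠿⠂⠿⠿⠀⠀⠿
⠀⠂⠿⠿⠿⠂⠿⠿⠀⠀⠿
⠀⠂⠿⠿⠿⣾⠿⠿⠀⠀⠿
⠂⠂⠿⠂⠂⠂⠂⠂⠀⠀⠿
⠿⠿⠿⠂⠂⠂⠂⠂⠀⠀⠿
⠂⠂⠂⠂⠂⠂⠂⠂⠀⠀⠿
⠿⠿⠿⠿⠿⠿⠀⠀⠀⠀⠿
⠿⠿⠿⠿⠿⠿⠀⠀⠀⠀⠿

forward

⠀⠀⠀⠀⠀⠀⠀⠀⠀⠀⠿
⠀⠀⠀⠀⠀⠀⠀⠀⠀⠀⠿
⠀⠀⠀⠀⠀⠀⠀⠀⠀⠀⠿
⠀⠀⠀⠿⠿⠂⠿⠿⠀⠀⠿
⠀⠀⠀⠿⠿⠂⠿⠿⠀⠀⠿
⠀⠂⠿⠿⠿⣾⠿⠿⠀⠀⠿
⠀⠂⠿⠿⠿⠂⠿⠿⠀⠀⠿
⠂⠂⠿⠂⠂⠂⠂⠂⠀⠀⠿
⠿⠿⠿⠂⠂⠂⠂⠂⠀⠀⠿
⠂⠂⠂⠂⠂⠂⠂⠂⠀⠀⠿
⠿⠿⠿⠿⠿⠿⠀⠀⠀⠀⠿

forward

⠀⠀⠀⠀⠀⠀⠀⠀⠀⠀⠿
⠀⠀⠀⠀⠀⠀⠀⠀⠀⠀⠿
⠀⠀⠀⠀⠀⠀⠀⠀⠀⠀⠿
⠀⠀⠀⠿⠿⠂⠿⠿⠀⠀⠿
⠀⠀⠀⠿⠿⠂⠿⠿⠀⠀⠿
⠀⠀⠀⠿⠿⣾⠿⠿⠀⠀⠿
⠀⠂⠿⠿⠿⠂⠿⠿⠀⠀⠿
⠀⠂⠿⠿⠿⠂⠿⠿⠀⠀⠿
⠂⠂⠿⠂⠂⠂⠂⠂⠀⠀⠿
⠿⠿⠿⠂⠂⠂⠂⠂⠀⠀⠿
⠂⠂⠂⠂⠂⠂⠂⠂⠀⠀⠿

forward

⠀⠀⠀⠀⠀⠀⠀⠀⠀⠀⠿
⠀⠀⠀⠀⠀⠀⠀⠀⠀⠀⠿
⠀⠀⠀⠀⠀⠀⠀⠀⠀⠀⠿
⠀⠀⠀⠿⠿⠂⠿⠿⠀⠀⠿
⠀⠀⠀⠿⠿⠂⠿⠿⠀⠀⠿
⠀⠀⠀⠿⠿⣾⠿⠿⠀⠀⠿
⠀⠀⠀⠿⠿⠂⠿⠿⠀⠀⠿
⠀⠂⠿⠿⠿⠂⠿⠿⠀⠀⠿
⠀⠂⠿⠿⠿⠂⠿⠿⠀⠀⠿
⠂⠂⠿⠂⠂⠂⠂⠂⠀⠀⠿
⠿⠿⠿⠂⠂⠂⠂⠂⠀⠀⠿

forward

⠀⠀⠀⠀⠀⠀⠀⠀⠀⠀⠿
⠀⠀⠀⠀⠀⠀⠀⠀⠀⠀⠿
⠀⠀⠀⠀⠀⠀⠀⠀⠀⠀⠿
⠀⠀⠀⠂⠂⠂⠂⠂⠀⠀⠿
⠀⠀⠀⠿⠿⠂⠿⠿⠀⠀⠿
⠀⠀⠀⠿⠿⣾⠿⠿⠀⠀⠿
⠀⠀⠀⠿⠿⠂⠿⠿⠀⠀⠿
⠀⠀⠀⠿⠿⠂⠿⠿⠀⠀⠿
⠀⠂⠿⠿⠿⠂⠿⠿⠀⠀⠿
⠀⠂⠿⠿⠿⠂⠿⠿⠀⠀⠿
⠂⠂⠿⠂⠂⠂⠂⠂⠀⠀⠿

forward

⠀⠀⠀⠀⠀⠀⠀⠀⠀⠀⠿
⠀⠀⠀⠀⠀⠀⠀⠀⠀⠀⠿
⠀⠀⠀⠀⠀⠀⠀⠀⠀⠀⠿
⠀⠀⠀⠂⠂⠂⠂⠂⠀⠀⠿
⠀⠀⠀⠂⠂⠂⠂⠂⠀⠀⠿
⠀⠀⠀⠿⠿⣾⠿⠿⠀⠀⠿
⠀⠀⠀⠿⠿⠂⠿⠿⠀⠀⠿
⠀⠀⠀⠿⠿⠂⠿⠿⠀⠀⠿
⠀⠀⠀⠿⠿⠂⠿⠿⠀⠀⠿
⠀⠂⠿⠿⠿⠂⠿⠿⠀⠀⠿
⠀⠂⠿⠿⠿⠂⠿⠿⠀⠀⠿

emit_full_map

⠀⠀⠀⠀⠀⠀⠀⠀⠀⠀⠀⠀⠀⠀⠀⠀⠀⠂⠂⠂⠂⠂
⠀⠀⠀⠀⠀⠀⠀⠀⠀⠀⠀⠀⠀⠀⠀⠀⠀⠂⠂⠂⠂⠂
⠀⠀⠀⠀⠀⠀⠀⠀⠀⠀⠀⠀⠀⠀⠀⠀⠀⠿⠿⣾⠿⠿
⠀⠀⠀⠀⠀⠀⠀⠀⠀⠀⠀⠀⠀⠀⠀⠀⠀⠿⠿⠂⠿⠿
⠀⠀⠀⠀⠀⠀⠀⠀⠀⠀⠀⠀⠀⠀⠀⠀⠀⠿⠿⠂⠿⠿
⠀⠀⠀⠀⠀⠀⠀⠀⠀⠀⠀⠀⠀⠀⠀⠀⠀⠿⠿⠂⠿⠿
⠀⠀⠀⠀⠀⠀⠀⠀⠀⠀⠀⠀⠀⠀⠀⠂⠿⠿⠿⠂⠿⠿
⠀⠀⠀⠀⠀⠀⠀⠀⠀⠀⠀⠀⠀⠀⠀⠂⠿⠿⠿⠂⠿⠿
⠿⠂⠂⠂⠂⠿⠿⠿⠿⠿⠂⠂⠂⠂⠂⠂⠿⠂⠂⠂⠂⠂
⠿⠂⠂⠂⠂⠿⠿⠿⠿⠿⠿⠿⠿⠿⠿⠿⠿⠂⠂⠂⠂⠂
⠿⠂⠂⠂⠂⠂⠂⠂⠂⠂⠂⠂⠂⠂⠂⠂⠂⠂⠂⠂⠂⠂
⠿⠂⠂⠂⠂⠿⠿⠿⠿⠿⠿⠿⠿⠿⠿⠿⠿⠿⠿⠿⠀⠀
⠿⠂⠂⠂⠂⠿⠿⠿⠿⠿⠿⠿⠿⠿⠿⠿⠿⠿⠿⠿⠀⠀
⠿⠿⠿⠿⠿⠀⠀⠀⠀⠀⠀⠀⠀⠀⠀⠀⠀⠀⠀⠀⠀⠀

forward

⠀⠀⠀⠀⠀⠀⠀⠀⠀⠀⠿
⠀⠀⠀⠀⠀⠀⠀⠀⠀⠀⠿
⠀⠀⠀⠀⠀⠀⠀⠀⠀⠀⠿
⠀⠀⠀⠂⠂⠂⠂⠂⠀⠀⠿
⠀⠀⠀⠂⠂⠂⠂⠂⠀⠀⠿
⠀⠀⠀⠂⠂⣾⠂⠂⠀⠀⠿
⠀⠀⠀⠿⠿⠂⠿⠿⠀⠀⠿
⠀⠀⠀⠿⠿⠂⠿⠿⠀⠀⠿
⠀⠀⠀⠿⠿⠂⠿⠿⠀⠀⠿
⠀⠀⠀⠿⠿⠂⠿⠿⠀⠀⠿
⠀⠂⠿⠿⠿⠂⠿⠿⠀⠀⠿

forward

⠀⠀⠀⠀⠀⠀⠀⠀⠀⠀⠿
⠀⠀⠀⠀⠀⠀⠀⠀⠀⠀⠿
⠀⠀⠀⠀⠀⠀⠀⠀⠀⠀⠿
⠀⠀⠀⠿⠿⠿⠿⠿⠀⠀⠿
⠀⠀⠀⠂⠂⠂⠂⠂⠀⠀⠿
⠀⠀⠀⠂⠂⣾⠂⠂⠀⠀⠿
⠀⠀⠀⠂⠂⠂⠂⠂⠀⠀⠿
⠀⠀⠀⠿⠿⠂⠿⠿⠀⠀⠿
⠀⠀⠀⠿⠿⠂⠿⠿⠀⠀⠿
⠀⠀⠀⠿⠿⠂⠿⠿⠀⠀⠿
⠀⠀⠀⠿⠿⠂⠿⠿⠀⠀⠿

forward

⠀⠀⠀⠀⠀⠀⠀⠀⠀⠀⠿
⠀⠀⠀⠀⠀⠀⠀⠀⠀⠀⠿
⠀⠀⠀⠀⠀⠀⠀⠀⠀⠀⠿
⠀⠀⠀⠿⠿⠿⠿⠿⠀⠀⠿
⠀⠀⠀⠿⠿⠿⠿⠿⠀⠀⠿
⠀⠀⠀⠂⠂⣾⠂⠂⠀⠀⠿
⠀⠀⠀⠂⠂⠂⠂⠂⠀⠀⠿
⠀⠀⠀⠂⠂⠂⠂⠂⠀⠀⠿
⠀⠀⠀⠿⠿⠂⠿⠿⠀⠀⠿
⠀⠀⠀⠿⠿⠂⠿⠿⠀⠀⠿
⠀⠀⠀⠿⠿⠂⠿⠿⠀⠀⠿

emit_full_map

⠀⠀⠀⠀⠀⠀⠀⠀⠀⠀⠀⠀⠀⠀⠀⠀⠀⠿⠿⠿⠿⠿
⠀⠀⠀⠀⠀⠀⠀⠀⠀⠀⠀⠀⠀⠀⠀⠀⠀⠿⠿⠿⠿⠿
⠀⠀⠀⠀⠀⠀⠀⠀⠀⠀⠀⠀⠀⠀⠀⠀⠀⠂⠂⣾⠂⠂
⠀⠀⠀⠀⠀⠀⠀⠀⠀⠀⠀⠀⠀⠀⠀⠀⠀⠂⠂⠂⠂⠂
⠀⠀⠀⠀⠀⠀⠀⠀⠀⠀⠀⠀⠀⠀⠀⠀⠀⠂⠂⠂⠂⠂
⠀⠀⠀⠀⠀⠀⠀⠀⠀⠀⠀⠀⠀⠀⠀⠀⠀⠿⠿⠂⠿⠿
⠀⠀⠀⠀⠀⠀⠀⠀⠀⠀⠀⠀⠀⠀⠀⠀⠀⠿⠿⠂⠿⠿
⠀⠀⠀⠀⠀⠀⠀⠀⠀⠀⠀⠀⠀⠀⠀⠀⠀⠿⠿⠂⠿⠿
⠀⠀⠀⠀⠀⠀⠀⠀⠀⠀⠀⠀⠀⠀⠀⠀⠀⠿⠿⠂⠿⠿
⠀⠀⠀⠀⠀⠀⠀⠀⠀⠀⠀⠀⠀⠀⠀⠂⠿⠿⠿⠂⠿⠿
⠀⠀⠀⠀⠀⠀⠀⠀⠀⠀⠀⠀⠀⠀⠀⠂⠿⠿⠿⠂⠿⠿
⠿⠂⠂⠂⠂⠿⠿⠿⠿⠿⠂⠂⠂⠂⠂⠂⠿⠂⠂⠂⠂⠂
⠿⠂⠂⠂⠂⠿⠿⠿⠿⠿⠿⠿⠿⠿⠿⠿⠿⠂⠂⠂⠂⠂
⠿⠂⠂⠂⠂⠂⠂⠂⠂⠂⠂⠂⠂⠂⠂⠂⠂⠂⠂⠂⠂⠂
⠿⠂⠂⠂⠂⠿⠿⠿⠿⠿⠿⠿⠿⠿⠿⠿⠿⠿⠿⠿⠀⠀
⠿⠂⠂⠂⠂⠿⠿⠿⠿⠿⠿⠿⠿⠿⠿⠿⠿⠿⠿⠿⠀⠀
⠿⠿⠿⠿⠿⠀⠀⠀⠀⠀⠀⠀⠀⠀⠀⠀⠀⠀⠀⠀⠀⠀


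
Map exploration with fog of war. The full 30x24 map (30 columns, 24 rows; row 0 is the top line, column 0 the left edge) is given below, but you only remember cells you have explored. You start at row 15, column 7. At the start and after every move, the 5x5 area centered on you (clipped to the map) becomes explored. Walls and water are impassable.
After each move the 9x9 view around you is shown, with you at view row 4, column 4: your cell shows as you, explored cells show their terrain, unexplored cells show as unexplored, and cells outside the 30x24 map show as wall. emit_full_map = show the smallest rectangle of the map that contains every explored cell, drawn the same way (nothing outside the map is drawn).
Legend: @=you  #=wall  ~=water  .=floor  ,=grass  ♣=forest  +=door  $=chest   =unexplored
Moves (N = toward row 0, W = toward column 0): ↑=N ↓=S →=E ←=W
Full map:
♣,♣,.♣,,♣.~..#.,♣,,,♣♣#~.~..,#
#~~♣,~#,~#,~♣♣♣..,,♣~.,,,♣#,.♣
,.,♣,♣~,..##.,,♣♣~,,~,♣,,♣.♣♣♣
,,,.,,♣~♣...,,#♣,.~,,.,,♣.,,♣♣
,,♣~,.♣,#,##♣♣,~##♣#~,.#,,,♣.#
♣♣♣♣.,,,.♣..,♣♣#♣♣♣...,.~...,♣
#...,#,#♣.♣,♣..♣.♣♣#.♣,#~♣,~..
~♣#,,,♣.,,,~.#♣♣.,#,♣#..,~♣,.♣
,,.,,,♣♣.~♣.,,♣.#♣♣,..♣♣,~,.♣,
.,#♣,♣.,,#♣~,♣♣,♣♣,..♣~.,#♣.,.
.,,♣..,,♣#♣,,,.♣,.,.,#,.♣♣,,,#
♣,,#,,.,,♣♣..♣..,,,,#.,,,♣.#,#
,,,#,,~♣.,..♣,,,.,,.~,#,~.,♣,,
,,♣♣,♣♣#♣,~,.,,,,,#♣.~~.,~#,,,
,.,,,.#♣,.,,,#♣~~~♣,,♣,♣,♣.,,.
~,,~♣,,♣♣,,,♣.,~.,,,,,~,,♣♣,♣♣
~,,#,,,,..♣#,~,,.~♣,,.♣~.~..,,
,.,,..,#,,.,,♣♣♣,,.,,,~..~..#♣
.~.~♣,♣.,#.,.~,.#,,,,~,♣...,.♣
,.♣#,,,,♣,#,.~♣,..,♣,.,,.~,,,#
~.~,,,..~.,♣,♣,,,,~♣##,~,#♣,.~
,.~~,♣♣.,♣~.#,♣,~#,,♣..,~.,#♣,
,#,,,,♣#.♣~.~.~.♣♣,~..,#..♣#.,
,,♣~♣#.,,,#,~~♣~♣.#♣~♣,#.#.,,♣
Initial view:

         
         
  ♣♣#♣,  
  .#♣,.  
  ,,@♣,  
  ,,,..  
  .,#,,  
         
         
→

         
         
 ♣♣#♣,~  
 .#♣,.,  
 ,,♣@,,  
 ,,,..♣  
 .,#,,.  
         
         

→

         
         
♣♣#♣,~,  
.#♣,.,,  
,,♣♣@,,  
,,,..♣#  
.,#,,.,  
         
         

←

         
         
 ♣♣#♣,~, 
 .#♣,.,, 
 ,,♣@,,, 
 ,,,..♣# 
 .,#,,., 
         
         

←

         
         
  ♣♣#♣,~,
  .#♣,.,,
  ,,@♣,,,
  ,,,..♣#
  .,#,,.,
         
         

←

         
         
  ,♣♣#♣,~
  ,.#♣,.,
  ♣,@♣♣,,
  ,,,,..♣
  ..,#,,.
         
         

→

         
         
 ,♣♣#♣,~,
 ,.#♣,.,,
 ♣,,@♣,,,
 ,,,,..♣#
 ..,#,,.,
         
         

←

         
         
  ,♣♣#♣,~
  ,.#♣,.,
  ♣,@♣♣,,
  ,,,,..♣
  ..,#,,.
         
         

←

         
         
  ♣,♣♣#♣,
  ,,.#♣,.
  ~♣@,♣♣,
  #,,,,..
  ,..,#,,
         
         

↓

         
  ♣,♣♣#♣,
  ,,.#♣,.
  ~♣,,♣♣,
  #,@,,..
  ,..,#,,
  ~♣,♣.  
         
         

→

         
 ♣,♣♣#♣,~
 ,,.#♣,.,
 ~♣,,♣♣,,
 #,,@,..♣
 ,..,#,,.
 ~♣,♣.,  
         
         

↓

 ♣,♣♣#♣,~
 ,,.#♣,.,
 ~♣,,♣♣,,
 #,,,,..♣
 ,..@#,,.
 ~♣,♣.,  
  ,,,,♣  
         
         

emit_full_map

♣,♣♣#♣,~,
,,.#♣,.,,
~♣,,♣♣,,,
#,,,,..♣#
,..@#,,.,
~♣,♣.,   
 ,,,,♣   

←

  ♣,♣♣#♣,
  ,,.#♣,.
  ~♣,,♣♣,
  #,,,,..
  ,.@,#,,
  ~♣,♣., 
  #,,,,♣ 
         
         

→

 ♣,♣♣#♣,~
 ,,.#♣,.,
 ~♣,,♣♣,,
 #,,,,..♣
 ,..@#,,.
 ~♣,♣.,  
 #,,,,♣  
         
         

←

  ♣,♣♣#♣,
  ,,.#♣,.
  ~♣,,♣♣,
  #,,,,..
  ,.@,#,,
  ~♣,♣., 
  #,,,,♣ 
         
         

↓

  ,,.#♣,.
  ~♣,,♣♣,
  #,,,,..
  ,..,#,,
  ~♣@♣., 
  #,,,,♣ 
  ,,,..  
         
         

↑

  ♣,♣♣#♣,
  ,,.#♣,.
  ~♣,,♣♣,
  #,,,,..
  ,.@,#,,
  ~♣,♣., 
  #,,,,♣ 
  ,,,..  
         

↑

         
  ♣,♣♣#♣,
  ,,.#♣,.
  ~♣,,♣♣,
  #,@,,..
  ,..,#,,
  ~♣,♣., 
  #,,,,♣ 
  ,,,..  

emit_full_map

♣,♣♣#♣,~,
,,.#♣,.,,
~♣,,♣♣,,,
#,@,,..♣#
,..,#,,.,
~♣,♣.,   
#,,,,♣   
,,,..    

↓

  ♣,♣♣#♣,
  ,,.#♣,.
  ~♣,,♣♣,
  #,,,,..
  ,.@,#,,
  ~♣,♣., 
  #,,,,♣ 
  ,,,..  
         

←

   ♣,♣♣#♣
   ,,.#♣,
  ,~♣,,♣♣
  ,#,,,,.
  ,,@.,#,
  .~♣,♣.,
  ♣#,,,,♣
   ,,,.. 
         

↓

   ,,.#♣,
  ,~♣,,♣♣
  ,#,,,,.
  ,,..,#,
  .~@,♣.,
  ♣#,,,,♣
  ~,,,.. 
         
         

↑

   ♣,♣♣#♣
   ,,.#♣,
  ,~♣,,♣♣
  ,#,,,,.
  ,,@.,#,
  .~♣,♣.,
  ♣#,,,,♣
  ~,,,.. 
         

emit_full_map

 ♣,♣♣#♣,~,
 ,,.#♣,.,,
,~♣,,♣♣,,,
,#,,,,..♣#
,,@.,#,,.,
.~♣,♣.,   
♣#,,,,♣   
~,,,..    


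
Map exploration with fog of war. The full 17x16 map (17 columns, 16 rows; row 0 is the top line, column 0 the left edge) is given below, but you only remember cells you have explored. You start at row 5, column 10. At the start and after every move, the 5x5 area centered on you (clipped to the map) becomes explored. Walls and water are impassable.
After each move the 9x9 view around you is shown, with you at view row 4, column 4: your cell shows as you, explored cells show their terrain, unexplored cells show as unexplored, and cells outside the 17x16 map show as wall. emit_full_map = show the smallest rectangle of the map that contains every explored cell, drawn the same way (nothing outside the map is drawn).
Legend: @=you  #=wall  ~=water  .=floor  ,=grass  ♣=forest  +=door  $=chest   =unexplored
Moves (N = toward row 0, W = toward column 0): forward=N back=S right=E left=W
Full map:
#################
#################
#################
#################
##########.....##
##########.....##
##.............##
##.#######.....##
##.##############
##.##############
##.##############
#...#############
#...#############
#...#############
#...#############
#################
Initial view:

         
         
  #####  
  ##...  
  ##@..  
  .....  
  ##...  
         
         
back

         
  #####  
  ##...  
  ##...  
  ..@..  
  ##...  
  #####  
         
         

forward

         
         
  #####  
  ##...  
  ##@..  
  .....  
  ##...  
  #####  
         

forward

         
         
  #####  
  #####  
  ##@..  
  ##...  
  .....  
  ##...  
  #####  

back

         
  #####  
  #####  
  ##...  
  ##@..  
  .....  
  ##...  
  #####  
         

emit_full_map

#####
#####
##...
##@..
.....
##...
#####

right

         
 #####   
 ######  
 ##....  
 ##.@..  
 ......  
 ##....  
 #####   
         

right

         
#####    
#######  
##.....  
##..@..  
.......  
##.....  
#####    
         

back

#####    
#######  
##.....  
##.....  
....@..  
##.....  
#######  
         
         

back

#######  
##.....  
##.....  
.......  
##..@..  
#######  
  #####  
         
         

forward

#####    
#######  
##.....  
##.....  
....@..  
##.....  
#######  
  #####  
         

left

 #####   
 ####### 
 ##..... 
 ##..... 
 ...@... 
 ##..... 
 ####### 
   ##### 
         

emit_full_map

#####  
#######
##.....
##.....
...@...
##.....
#######
  #####


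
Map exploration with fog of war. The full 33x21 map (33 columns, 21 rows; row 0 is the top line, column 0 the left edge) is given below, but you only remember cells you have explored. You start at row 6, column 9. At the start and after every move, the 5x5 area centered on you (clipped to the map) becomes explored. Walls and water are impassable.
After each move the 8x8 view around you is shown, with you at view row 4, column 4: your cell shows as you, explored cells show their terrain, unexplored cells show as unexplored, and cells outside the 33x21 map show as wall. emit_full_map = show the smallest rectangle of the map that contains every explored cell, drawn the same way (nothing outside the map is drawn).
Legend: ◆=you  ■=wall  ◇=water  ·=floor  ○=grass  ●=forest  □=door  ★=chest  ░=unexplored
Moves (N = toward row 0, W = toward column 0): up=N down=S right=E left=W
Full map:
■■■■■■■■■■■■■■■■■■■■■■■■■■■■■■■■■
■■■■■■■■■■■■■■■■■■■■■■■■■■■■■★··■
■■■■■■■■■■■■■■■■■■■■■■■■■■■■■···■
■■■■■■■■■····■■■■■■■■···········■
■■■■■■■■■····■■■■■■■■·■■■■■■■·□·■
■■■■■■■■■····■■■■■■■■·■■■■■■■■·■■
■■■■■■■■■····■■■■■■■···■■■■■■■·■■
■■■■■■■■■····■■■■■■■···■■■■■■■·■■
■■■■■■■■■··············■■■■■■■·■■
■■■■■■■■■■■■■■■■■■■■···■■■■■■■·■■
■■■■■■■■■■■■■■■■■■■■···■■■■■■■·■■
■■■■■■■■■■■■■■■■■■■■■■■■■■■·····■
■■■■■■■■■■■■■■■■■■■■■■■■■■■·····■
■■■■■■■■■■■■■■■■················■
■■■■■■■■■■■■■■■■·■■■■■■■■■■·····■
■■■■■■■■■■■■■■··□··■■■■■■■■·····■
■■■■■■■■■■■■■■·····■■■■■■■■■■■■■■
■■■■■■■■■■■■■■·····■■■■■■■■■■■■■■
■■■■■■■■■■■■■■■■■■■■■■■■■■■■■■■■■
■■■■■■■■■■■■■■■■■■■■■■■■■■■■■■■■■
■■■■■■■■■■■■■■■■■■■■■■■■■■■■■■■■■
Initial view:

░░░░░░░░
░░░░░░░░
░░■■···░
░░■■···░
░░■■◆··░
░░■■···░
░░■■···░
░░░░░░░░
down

░░░░░░░░
░░■■···░
░░■■···░
░░■■···░
░░■■◆··░
░░■■···░
░░■■■■■░
░░░░░░░░

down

░░■■···░
░░■■···░
░░■■···░
░░■■···░
░░■■◆··░
░░■■■■■░
░░■■■■■░
░░░░░░░░

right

░■■···░░
░■■···░░
░■■····░
░■■····░
░■■·◆··░
░■■■■■■░
░■■■■■■░
░░░░░░░░

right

■■···░░░
■■···░░░
■■····■░
■■····■░
■■··◆··░
■■■■■■■░
■■■■■■■░
░░░░░░░░

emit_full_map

■■···░░
■■···░░
■■····■
■■····■
■■··◆··
■■■■■■■
■■■■■■■

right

■···░░░░
■···░░░░
■····■■░
■····■■░
■···◆··░
■■■■■■■░
■■■■■■■░
░░░░░░░░

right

···░░░░░
···░░░░░
····■■■░
····■■■░
····◆··░
■■■■■■■░
■■■■■■■░
░░░░░░░░

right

··░░░░░░
··░░░░░░
···■■■■░
···■■■■░
····◆··░
■■■■■■■░
■■■■■■■░
░░░░░░░░

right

·░░░░░░░
·░░░░░░░
··■■■■■░
··■■■■■░
····◆··░
■■■■■■■░
■■■■■■■░
░░░░░░░░

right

░░░░░░░░
░░░░░░░░
·■■■■■■░
·■■■■■■░
····◆··░
■■■■■■■░
■■■■■■■░
░░░░░░░░

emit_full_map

■■···░░░░░░░
■■···░░░░░░░
■■····■■■■■■
■■····■■■■■■
■■·······◆··
■■■■■■■■■■■■
■■■■■■■■■■■■

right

░░░░░░░░
░░░░░░░░
■■■■■■■░
■■■■■■■░
····◆··░
■■■■■■■░
■■■■■■■░
░░░░░░░░

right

░░░░░░░░
░░░░░░░░
■■■■■■·░
■■■■■■·░
····◆··░
■■■■■■·░
■■■■■■·░
░░░░░░░░

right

░░░░░░░░
░░░░░░░░
■■■■■··░
■■■■■··░
····◆··░
■■■■■··░
■■■■■··░
░░░░░░░░

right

░░░░░░░░
░░░░░░░░
■■■■···░
■■■■···░
····◆··░
■■■■···░
■■■■···░
░░░░░░░░

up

░░░░░░░░
░░░░░░░░
░░■■■·■░
■■■■···░
■■■■◆··░
·······░
■■■■···░
■■■■···░

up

░░░░░░░░
░░░░░░░░
░░■■■·■░
░░■■■·■░
■■■■◆··░
■■■■···░
·······░
■■■■···░

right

░░░░░░░░
░░░░░░░░
░■■■·■■░
░■■■·■■░
■■■·◆·■░
■■■···■░
······■░
■■■···░░

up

░░░░░░░░
░░░░░░░░
░░■■···░
░■■■·■■░
░■■■◆■■░
■■■···■░
■■■···■░
······■░

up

░░░░░░░░
░░░░░░░░
░░■■■■■░
░░■■···░
░■■■◆■■░
░■■■·■■░
■■■···■░
■■■···■░

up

■■■■■■■■
░░░░░░░░
░░■■■■■░
░░■■■■■░
░░■■◆··░
░■■■·■■░
░■■■·■■░
■■■···■░

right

■■■■■■■■
░░░░░░░░
░■■■■■■░
░■■■■■■░
░■■·◆··░
■■■·■■■░
■■■·■■■░
■■···■░░

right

■■■■■■■■
░░░░░░░░
■■■■■■■░
■■■■■■■░
■■··◆··░
■■·■■■■░
■■·■■■■░
■···■░░░

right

■■■■■■■■
░░░░░░░░
■■■■■■■░
■■■■■■■░
■···◆··░
■·■■■■■░
■·■■■■■░
···■░░░░

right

■■■■■■■■
░░░░░░░░
■■■■■■■░
■■■■■■■░
····◆··░
·■■■■■■░
·■■■■■■░
··■░░░░░

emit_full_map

░░░░░░░░░░░░■■■■■■■■■
░░░░░░░░░░░░■■■■■■■■■
░░░░░░░░░░░░■■····◆··
■■···░░░░░░■■■·■■■■■■
■■···░░░░░░■■■·■■■■■■
■■····■■■■■■■···■░░░░
■■····■■■■■■■···■░░░░
■■··············■░░░░
■■■■■■■■■■■■■···░░░░░
■■■■■■■■■■■■■···░░░░░

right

■■■■■■■■
░░░░░░░░
■■■■■■■░
■■■■■■■░
····◆··░
■■■■■■■░
■■■■■■■░
·■░░░░░░

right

■■■■■■■■
░░░░░░░░
■■■■■■★░
■■■■■■·░
····◆··░
■■■■■■·░
■■■■■■■░
■░░░░░░░

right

■■■■■■■■
░░░░░░░░
■■■■■★·░
■■■■■··░
····◆··░
■■■■■·□░
■■■■■■·░
░░░░░░░░

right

■■■■■■■■
░░░░░░░░
■■■■★··░
■■■■···░
····◆··░
■■■■·□·░
■■■■■·■░
░░░░░░░░

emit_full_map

░░░░░░░░░░░░■■■■■■■■■■★··
░░░░░░░░░░░░■■■■■■■■■■···
░░░░░░░░░░░░■■········◆··
■■···░░░░░░■■■·■■■■■■■·□·
■■···░░░░░░■■■·■■■■■■■■·■
■■····■■■■■■■···■░░░░░░░░
■■····■■■■■■■···■░░░░░░░░
■■··············■░░░░░░░░
■■■■■■■■■■■■■···░░░░░░░░░
■■■■■■■■■■■■■···░░░░░░░░░

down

░░░░░░░░
■■■■★··░
■■■■···░
·······░
■■■■◆□·░
■■■■■·■░
░░■■■·■░
░░░░░░░░

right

░░░░░░░■
■■■★··░■
■■■···■■
······■■
■■■·◆·■■
■■■■·■■■
░■■■·■■■
░░░░░░░■

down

■■■★··░■
■■■···■■
······■■
■■■·□·■■
■■■■◆■■■
░■■■·■■■
░░■■·■■■
░░░░░░░■

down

■■■···■■
······■■
■■■·□·■■
■■■■·■■■
░■■■◆■■■
░░■■·■■■
░░■■·■■■
░░░░░░░■

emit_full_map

░░░░░░░░░░░░■■■■■■■■■■★··░
░░░░░░░░░░░░■■■■■■■■■■···■
░░░░░░░░░░░░■■···········■
■■···░░░░░░■■■·■■■■■■■·□·■
■■···░░░░░░■■■·■■■■■■■■·■■
■■····■■■■■■■···■░░░■■■◆■■
■■····■■■■■■■···■░░░░■■·■■
■■··············■░░░░■■·■■
■■■■■■■■■■■■■···░░░░░░░░░░
■■■■■■■■■■■■■···░░░░░░░░░░

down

······■■
■■■·□·■■
■■■■·■■■
░■■■·■■■
░░■■◆■■■
░░■■·■■■
░░■■·■■■
░░░░░░░■

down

■■■·□·■■
■■■■·■■■
░■■■·■■■
░░■■·■■■
░░■■◆■■■
░░■■·■■■
░░■■·■■■
░░░░░░░■

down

■■■■·■■■
░■■■·■■■
░░■■·■■■
░░■■·■■■
░░■■◆■■■
░░■■·■■■
░░····■■
░░░░░░░■

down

░■■■·■■■
░░■■·■■■
░░■■·■■■
░░■■·■■■
░░■■◆■■■
░░····■■
░░····■■
░░░░░░░■

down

░░■■·■■■
░░■■·■■■
░░■■·■■■
░░■■·■■■
░░··◆·■■
░░····■■
░░····■■
░░░░░░░■

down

░░■■·■■■
░░■■·■■■
░░■■·■■■
░░····■■
░░··◆·■■
░░····■■
░░····■■
░░░░░░░■

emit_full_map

░░░░░░░░░░░░■■■■■■■■■■★··░
░░░░░░░░░░░░■■■■■■■■■■···■
░░░░░░░░░░░░■■···········■
■■···░░░░░░■■■·■■■■■■■·□·■
■■···░░░░░░■■■·■■■■■■■■·■■
■■····■■■■■■■···■░░░■■■·■■
■■····■■■■■■■···■░░░░■■·■■
■■··············■░░░░■■·■■
■■■■■■■■■■■■■···░░░░░■■·■■
■■■■■■■■■■■■■···░░░░░■■·■■
░░░░░░░░░░░░░░░░░░░░░····■
░░░░░░░░░░░░░░░░░░░░░··◆·■
░░░░░░░░░░░░░░░░░░░░░····■
░░░░░░░░░░░░░░░░░░░░░····■
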